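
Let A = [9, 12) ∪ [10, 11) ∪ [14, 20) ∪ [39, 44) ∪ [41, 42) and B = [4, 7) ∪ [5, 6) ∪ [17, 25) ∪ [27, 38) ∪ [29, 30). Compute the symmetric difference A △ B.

[4, 7) ∪ [9, 12) ∪ [14, 17) ∪ [20, 25) ∪ [27, 38) ∪ [39, 44)

Merge the first list: [9, 12), [14, 20), [39, 44).
Merge the second list: [4, 7), [17, 25), [27, 38).
A \ B = [9, 12), [14, 17), [39, 44).
B \ A = [4, 7), [20, 25), [27, 38).
Union of the two gives the symmetric difference.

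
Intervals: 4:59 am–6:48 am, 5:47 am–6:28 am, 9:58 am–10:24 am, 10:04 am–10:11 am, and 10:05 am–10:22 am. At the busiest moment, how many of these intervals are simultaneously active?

Sweep endpoints in order; track running count of active intervals.
Peak of 3 reached at 10:05 am.

3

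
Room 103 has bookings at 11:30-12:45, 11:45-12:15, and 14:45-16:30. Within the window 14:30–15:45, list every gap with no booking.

The merged coverage is 11:30–12:45, 14:45–16:30.
Complement within 14:30–15:45: 14:30–14:45.

14:30–14:45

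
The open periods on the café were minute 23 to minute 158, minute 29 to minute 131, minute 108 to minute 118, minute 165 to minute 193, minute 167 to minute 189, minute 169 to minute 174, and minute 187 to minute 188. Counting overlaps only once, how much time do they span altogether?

163 minutes

Merged: minute 23 to minute 158, minute 165 to minute 193.
Lengths: 135 minutes + 28 minutes = 163 minutes.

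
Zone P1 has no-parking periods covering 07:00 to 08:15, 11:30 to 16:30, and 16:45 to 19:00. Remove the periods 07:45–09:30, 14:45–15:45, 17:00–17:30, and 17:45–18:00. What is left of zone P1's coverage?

07:00–07:45, 11:30–14:45, 15:45–16:30, 16:45–17:00, 17:30–17:45, 18:00–19:00

07:00–08:15 \ B = 07:00–07:45.
11:30–16:30 \ B = 11:30–14:45, 15:45–16:30.
16:45–19:00 \ B = 16:45–17:00, 17:30–17:45, 18:00–19:00.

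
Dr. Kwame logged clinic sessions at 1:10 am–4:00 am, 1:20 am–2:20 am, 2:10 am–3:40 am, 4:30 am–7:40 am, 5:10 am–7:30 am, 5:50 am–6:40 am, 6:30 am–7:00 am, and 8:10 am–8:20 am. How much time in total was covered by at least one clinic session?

Merged: 1:10 am–4:00 am, 4:30 am–7:40 am, 8:10 am–8:20 am.
Lengths: 2 h 50 min + 3 h 10 min + 10 min = 6 h 10 min.

6 h 10 min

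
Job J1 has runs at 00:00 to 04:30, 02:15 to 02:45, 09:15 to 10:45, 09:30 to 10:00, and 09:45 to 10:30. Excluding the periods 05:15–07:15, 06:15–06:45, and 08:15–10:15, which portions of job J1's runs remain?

First set merges to 00:00–04:30, 09:15–10:45.
Second set merges to 05:15–07:15, 08:15–10:15.
00:00–04:30: nothing removed.
09:15–10:45 \ B = 10:15–10:45.

00:00–04:30, 10:15–10:45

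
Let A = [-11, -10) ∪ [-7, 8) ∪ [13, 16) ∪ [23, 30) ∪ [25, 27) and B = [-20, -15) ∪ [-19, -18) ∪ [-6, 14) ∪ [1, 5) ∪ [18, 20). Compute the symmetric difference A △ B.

[-20, -15) ∪ [-11, -10) ∪ [-7, -6) ∪ [8, 13) ∪ [14, 16) ∪ [18, 20) ∪ [23, 30)

First set merges to [-11, -10), [-7, 8), [13, 16), [23, 30).
Second set merges to [-20, -15), [-6, 14), [18, 20).
A but not B: [-11, -10), [-7, -6), [14, 16), [23, 30).
B but not A: [-20, -15), [8, 13), [18, 20).
Combining gives A △ B.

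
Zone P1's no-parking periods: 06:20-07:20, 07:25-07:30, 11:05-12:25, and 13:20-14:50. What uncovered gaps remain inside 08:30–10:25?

The merged coverage is 06:20–07:20, 07:25–07:30, 11:05–12:25, 13:20–14:50.
Complement within 08:30–10:25: 08:30–10:25.

08:30–10:25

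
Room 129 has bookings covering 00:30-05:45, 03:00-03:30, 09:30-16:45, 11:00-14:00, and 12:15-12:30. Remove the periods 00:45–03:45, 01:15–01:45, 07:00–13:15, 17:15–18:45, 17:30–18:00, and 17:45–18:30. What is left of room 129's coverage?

00:30-00:45, 03:45-05:45, 13:15-16:45

A, merged: 00:30-05:45, 09:30-16:45.
B, merged: 00:45-03:45, 07:00-13:15, 17:15-18:45.
00:30-05:45 \ B = 00:30-00:45, 03:45-05:45.
09:30-16:45 \ B = 13:15-16:45.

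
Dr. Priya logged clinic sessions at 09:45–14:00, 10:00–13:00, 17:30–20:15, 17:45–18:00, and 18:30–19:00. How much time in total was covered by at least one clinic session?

7 h

Merged: 09:45-14:00, 17:30-20:15.
Lengths: 4 h 15 min + 2 h 45 min = 7 h.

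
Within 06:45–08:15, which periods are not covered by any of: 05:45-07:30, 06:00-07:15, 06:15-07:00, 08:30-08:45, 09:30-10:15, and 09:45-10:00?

The merged coverage is 05:45–07:30, 08:30–08:45, 09:30–10:15.
Complement within 06:45–08:15: 07:30–08:15.

07:30–08:15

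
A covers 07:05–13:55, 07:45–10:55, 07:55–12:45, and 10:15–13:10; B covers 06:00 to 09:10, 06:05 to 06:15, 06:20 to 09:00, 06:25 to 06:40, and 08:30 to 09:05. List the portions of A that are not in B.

09:10–13:55

A, merged: 07:05–13:55.
B, merged: 06:00–09:10.
07:05–13:55 minus B → 09:10–13:55.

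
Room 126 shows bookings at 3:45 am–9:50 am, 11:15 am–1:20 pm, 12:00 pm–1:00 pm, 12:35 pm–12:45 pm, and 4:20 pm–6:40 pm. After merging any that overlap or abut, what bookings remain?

3:45 am–9:50 am, 11:15 am–1:20 pm, 4:20 pm–6:40 pm

11:15 am–1:20 pm is disjoint → start new block.
12:00 pm–1:00 pm overlaps/touches 11:15 am–1:20 pm → extend to 11:15 am–1:20 pm.
12:35 pm–12:45 pm overlaps/touches 11:15 am–1:20 pm → extend to 11:15 am–1:20 pm.
4:20 pm–6:40 pm is disjoint → start new block.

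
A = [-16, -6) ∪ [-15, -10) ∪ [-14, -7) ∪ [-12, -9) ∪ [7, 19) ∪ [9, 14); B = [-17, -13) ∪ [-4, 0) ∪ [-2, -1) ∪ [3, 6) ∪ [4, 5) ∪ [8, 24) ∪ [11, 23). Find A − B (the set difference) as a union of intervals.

[-13, -6) ∪ [7, 8)

Merge the first list: [-16, -6), [7, 19).
Merge the second list: [-17, -13), [-4, 0), [3, 6), [8, 24).
[-16, -6) with B removed leaves [-13, -6).
[7, 19) with B removed leaves [7, 8).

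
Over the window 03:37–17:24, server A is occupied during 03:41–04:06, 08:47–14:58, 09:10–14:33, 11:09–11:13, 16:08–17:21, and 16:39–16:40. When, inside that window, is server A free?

03:37-03:41, 04:06-08:47, 14:58-16:08, 17:21-17:24

After merging, the occupied span is 03:41-04:06, 08:47-14:58, 16:08-17:21.
Complement within 03:37-17:24: 03:37-03:41, 04:06-08:47, 14:58-16:08, 17:21-17:24.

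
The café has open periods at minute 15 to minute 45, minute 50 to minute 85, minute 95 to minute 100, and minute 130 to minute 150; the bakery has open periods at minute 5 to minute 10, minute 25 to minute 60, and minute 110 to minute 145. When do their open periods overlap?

minute 15 to minute 45 ∩ B → minute 25 to minute 45.
minute 50 to minute 85 ∩ B → minute 50 to minute 60.
minute 95 to minute 100 meets no B interval.
minute 130 to minute 150 ∩ B → minute 130 to minute 145.

minute 25 to minute 45, minute 50 to minute 60, minute 130 to minute 145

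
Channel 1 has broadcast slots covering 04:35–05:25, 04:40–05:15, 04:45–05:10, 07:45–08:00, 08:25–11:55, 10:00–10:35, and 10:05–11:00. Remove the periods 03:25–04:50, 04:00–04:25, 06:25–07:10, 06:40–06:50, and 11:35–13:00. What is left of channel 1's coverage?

04:50–05:25, 07:45–08:00, 08:25–11:35

A, merged: 04:35–05:25, 07:45–08:00, 08:25–11:55.
B, merged: 03:25–04:50, 06:25–07:10, 11:35–13:00.
04:35–05:25 with B removed leaves 04:50–05:25.
07:45–08:00 is untouched.
08:25–11:55 with B removed leaves 08:25–11:35.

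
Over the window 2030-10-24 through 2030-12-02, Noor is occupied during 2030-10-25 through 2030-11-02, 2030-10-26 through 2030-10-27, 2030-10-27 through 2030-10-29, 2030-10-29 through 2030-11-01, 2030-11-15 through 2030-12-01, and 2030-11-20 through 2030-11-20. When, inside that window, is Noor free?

After merging, the occupied span is 2030-10-25 through 2030-11-02, 2030-11-15 through 2030-12-01.
Complement within 2030-10-24 through 2030-12-02: 2030-10-24 through 2030-10-24, 2030-11-03 through 2030-11-14, 2030-12-02 through 2030-12-02.

2030-10-24 through 2030-10-24, 2030-11-03 through 2030-11-14, 2030-12-02 through 2030-12-02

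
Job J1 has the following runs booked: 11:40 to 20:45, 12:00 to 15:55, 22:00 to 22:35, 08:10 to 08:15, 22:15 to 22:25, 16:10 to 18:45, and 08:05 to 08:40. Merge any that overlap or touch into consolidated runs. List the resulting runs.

Sort by start: 08:05–08:40, 08:10–08:15, 11:40–20:45, 12:00–15:55, 16:10–18:45, 22:00–22:35, 22:15–22:25.
08:10–08:15 overlaps/touches 08:05–08:40 → extend to 08:05–08:40.
11:40–20:45 is disjoint → start new block.
12:00–15:55 overlaps/touches 11:40–20:45 → extend to 11:40–20:45.
16:10–18:45 overlaps/touches 11:40–20:45 → extend to 11:40–20:45.
22:00–22:35 is disjoint → start new block.
22:15–22:25 overlaps/touches 22:00–22:35 → extend to 22:00–22:35.

08:05–08:40, 11:40–20:45, 22:00–22:35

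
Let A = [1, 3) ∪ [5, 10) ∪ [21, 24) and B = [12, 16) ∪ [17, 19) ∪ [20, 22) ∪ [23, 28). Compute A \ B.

[1, 3) ∪ [5, 10) ∪ [22, 23)

[1, 3) is untouched.
[5, 10) is untouched.
[21, 24) with B removed leaves [22, 23).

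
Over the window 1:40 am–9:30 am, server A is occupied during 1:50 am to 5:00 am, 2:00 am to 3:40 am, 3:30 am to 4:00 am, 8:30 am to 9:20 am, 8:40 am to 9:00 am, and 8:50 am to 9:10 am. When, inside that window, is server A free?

1:40 am–1:50 am, 5:00 am–8:30 am, 9:20 am–9:30 am

Covered (merged): 1:50 am–5:00 am, 8:30 am–9:20 am.
Gaps within 1:40 am–9:30 am: 1:40 am–1:50 am, 5:00 am–8:30 am, 9:20 am–9:30 am.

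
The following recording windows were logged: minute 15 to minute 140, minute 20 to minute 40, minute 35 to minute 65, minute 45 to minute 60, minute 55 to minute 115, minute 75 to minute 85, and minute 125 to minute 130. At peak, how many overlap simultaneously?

Walk the sorted start/end points keeping a running depth.
The depth first hits 4 at minute 55.

4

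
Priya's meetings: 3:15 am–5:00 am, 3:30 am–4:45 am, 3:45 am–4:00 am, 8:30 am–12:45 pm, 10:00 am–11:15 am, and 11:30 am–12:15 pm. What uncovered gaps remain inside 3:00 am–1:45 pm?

Covered (merged): 3:15 am-5:00 am, 8:30 am-12:45 pm.
Complement within 3:00 am-1:45 pm: 3:00 am-3:15 am, 5:00 am-8:30 am, 12:45 pm-1:45 pm.

3:00 am-3:15 am, 5:00 am-8:30 am, 12:45 pm-1:45 pm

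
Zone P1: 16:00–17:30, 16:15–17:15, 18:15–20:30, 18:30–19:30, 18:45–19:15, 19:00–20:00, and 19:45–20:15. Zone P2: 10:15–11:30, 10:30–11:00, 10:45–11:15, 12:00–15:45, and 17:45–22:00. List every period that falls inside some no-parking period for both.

A, merged: 16:00–17:30, 18:15–20:30.
B, merged: 10:15–11:30, 12:00–15:45, 17:45–22:00.
16:00–17:30 meets no B interval.
18:15–20:30 ∩ B → 18:15–20:30.

18:15–20:30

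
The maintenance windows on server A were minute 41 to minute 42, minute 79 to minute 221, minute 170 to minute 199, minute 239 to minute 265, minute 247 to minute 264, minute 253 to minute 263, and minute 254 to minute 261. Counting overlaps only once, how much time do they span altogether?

Merged: minute 41 to minute 42, minute 79 to minute 221, minute 239 to minute 265.
Lengths: 1 minute + 142 minutes + 26 minutes = 169 minutes.

169 minutes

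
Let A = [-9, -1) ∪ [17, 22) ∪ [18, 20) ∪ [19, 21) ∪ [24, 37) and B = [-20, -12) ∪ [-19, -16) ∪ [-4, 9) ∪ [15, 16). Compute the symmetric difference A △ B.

[-20, -12) ∪ [-9, -4) ∪ [-1, 9) ∪ [15, 16) ∪ [17, 22) ∪ [24, 37)

Merge the first list: [-9, -1), [17, 22), [24, 37).
Merge the second list: [-20, -12), [-4, 9), [15, 16).
Only in the first: [-9, -4), [17, 22), [24, 37).
Only in the second: [-20, -12), [-1, 9), [15, 16).
Together these are the periods covered by exactly one.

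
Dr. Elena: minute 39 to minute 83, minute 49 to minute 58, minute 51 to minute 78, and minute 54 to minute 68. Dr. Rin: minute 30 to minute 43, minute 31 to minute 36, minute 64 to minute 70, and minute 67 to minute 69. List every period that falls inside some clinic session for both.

Merge the first list: minute 39 to minute 83.
Merge the second list: minute 30 to minute 43, minute 64 to minute 70.
minute 39 to minute 83 overlaps B on minute 39 to minute 43, minute 64 to minute 70.

minute 39 to minute 43, minute 64 to minute 70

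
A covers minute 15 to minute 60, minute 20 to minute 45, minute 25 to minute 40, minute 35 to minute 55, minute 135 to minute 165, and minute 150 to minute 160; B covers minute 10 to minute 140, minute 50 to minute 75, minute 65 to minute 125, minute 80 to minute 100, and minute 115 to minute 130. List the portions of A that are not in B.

A, merged: minute 15 to minute 60, minute 135 to minute 165.
B, merged: minute 10 to minute 140.
minute 15 to minute 60: entirely removed.
minute 135 to minute 165 \ B = minute 140 to minute 165.

minute 140 to minute 165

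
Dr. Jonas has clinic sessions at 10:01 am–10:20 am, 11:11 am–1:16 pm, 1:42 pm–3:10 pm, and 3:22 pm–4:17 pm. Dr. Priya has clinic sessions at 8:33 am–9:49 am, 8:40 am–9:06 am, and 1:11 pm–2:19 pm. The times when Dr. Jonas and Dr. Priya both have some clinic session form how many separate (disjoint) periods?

2

Second set merges to 8:33 am–9:49 am, 1:11 pm–2:19 pm.
A ∩ B = 1:11 pm–1:16 pm, 1:42 pm–2:19 pm.
That is 2 disjoint pieces.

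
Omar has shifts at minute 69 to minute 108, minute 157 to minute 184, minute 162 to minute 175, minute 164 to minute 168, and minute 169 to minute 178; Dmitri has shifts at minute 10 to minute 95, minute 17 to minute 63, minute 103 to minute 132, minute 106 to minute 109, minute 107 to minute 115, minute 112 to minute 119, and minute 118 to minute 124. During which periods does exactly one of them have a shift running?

minute 10 to minute 69, minute 95 to minute 103, minute 108 to minute 132, minute 157 to minute 184

A, merged: minute 69 to minute 108, minute 157 to minute 184.
B, merged: minute 10 to minute 95, minute 103 to minute 132.
Only in the first: minute 95 to minute 103, minute 157 to minute 184.
Only in the second: minute 10 to minute 69, minute 108 to minute 132.
Together these are the periods covered by exactly one.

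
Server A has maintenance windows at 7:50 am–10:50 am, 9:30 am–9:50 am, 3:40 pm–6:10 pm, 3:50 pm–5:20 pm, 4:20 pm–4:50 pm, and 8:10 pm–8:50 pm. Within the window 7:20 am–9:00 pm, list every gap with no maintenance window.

7:20 am–7:50 am, 10:50 am–3:40 pm, 6:10 pm–8:10 pm, 8:50 pm–9:00 pm

The merged coverage is 7:50 am–10:50 am, 3:40 pm–6:10 pm, 8:10 pm–8:50 pm.
Gaps within 7:20 am–9:00 pm: 7:20 am–7:50 am, 10:50 am–3:40 pm, 6:10 pm–8:10 pm, 8:50 pm–9:00 pm.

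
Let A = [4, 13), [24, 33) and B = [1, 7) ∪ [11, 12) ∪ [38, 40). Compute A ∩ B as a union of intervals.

[4, 7) ∪ [11, 12)

[4, 13) meets the second set on [4, 7), [11, 12).
[24, 33): no overlap with the second set.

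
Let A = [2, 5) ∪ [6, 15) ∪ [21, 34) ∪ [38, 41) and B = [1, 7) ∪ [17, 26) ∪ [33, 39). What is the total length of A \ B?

17

A \ B = [7, 15), [26, 33), [39, 41).
Total: 8 + 7 + 2 = 17.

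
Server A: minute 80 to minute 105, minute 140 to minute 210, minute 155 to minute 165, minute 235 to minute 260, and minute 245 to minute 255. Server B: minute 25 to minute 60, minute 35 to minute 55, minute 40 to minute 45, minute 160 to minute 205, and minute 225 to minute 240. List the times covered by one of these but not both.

minute 25 to minute 60, minute 80 to minute 105, minute 140 to minute 160, minute 205 to minute 210, minute 225 to minute 235, minute 240 to minute 260

A, merged: minute 80 to minute 105, minute 140 to minute 210, minute 235 to minute 260.
B, merged: minute 25 to minute 60, minute 160 to minute 205, minute 225 to minute 240.
A \ B = minute 80 to minute 105, minute 140 to minute 160, minute 205 to minute 210, minute 240 to minute 260.
B \ A = minute 25 to minute 60, minute 225 to minute 235.
Union of the two gives the symmetric difference.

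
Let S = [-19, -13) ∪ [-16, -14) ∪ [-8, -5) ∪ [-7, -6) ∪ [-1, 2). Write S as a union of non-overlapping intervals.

[-16, -14) overlaps/touches [-19, -13) → extend to [-19, -13).
[-8, -5) is disjoint → start new block.
[-7, -6) overlaps/touches [-8, -5) → extend to [-8, -5).
[-1, 2) is disjoint → start new block.

[-19, -13) ∪ [-8, -5) ∪ [-1, 2)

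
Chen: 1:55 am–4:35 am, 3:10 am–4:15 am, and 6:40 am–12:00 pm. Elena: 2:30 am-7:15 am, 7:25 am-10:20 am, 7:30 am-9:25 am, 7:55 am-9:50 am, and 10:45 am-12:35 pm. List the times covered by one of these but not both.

1:55 am–2:30 am, 4:35 am–6:40 am, 7:15 am–7:25 am, 10:20 am–10:45 am, 12:00 pm–12:35 pm

A, merged: 1:55 am–4:35 am, 6:40 am–12:00 pm.
B, merged: 2:30 am–7:15 am, 7:25 am–10:20 am, 10:45 am–12:35 pm.
A but not B: 1:55 am–2:30 am, 7:15 am–7:25 am, 10:20 am–10:45 am.
B but not A: 4:35 am–6:40 am, 12:00 pm–12:35 pm.
Combining gives A △ B.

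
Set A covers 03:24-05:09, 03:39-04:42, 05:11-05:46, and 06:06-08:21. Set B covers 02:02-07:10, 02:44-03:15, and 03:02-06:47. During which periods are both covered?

03:24–05:09, 05:11–05:46, 06:06–07:10

Merge the first list: 03:24–05:09, 05:11–05:46, 06:06–08:21.
Merge the second list: 02:02–07:10.
03:24–05:09 ∩ B → 03:24–05:09.
05:11–05:46 ∩ B → 05:11–05:46.
06:06–08:21 ∩ B → 06:06–07:10.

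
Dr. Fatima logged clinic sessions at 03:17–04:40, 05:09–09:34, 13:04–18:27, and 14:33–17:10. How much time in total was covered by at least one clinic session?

11 h 11 min

Merged: 03:17-04:40, 05:09-09:34, 13:04-18:27.
Lengths: 1 h 23 min + 4 h 25 min + 5 h 23 min = 11 h 11 min.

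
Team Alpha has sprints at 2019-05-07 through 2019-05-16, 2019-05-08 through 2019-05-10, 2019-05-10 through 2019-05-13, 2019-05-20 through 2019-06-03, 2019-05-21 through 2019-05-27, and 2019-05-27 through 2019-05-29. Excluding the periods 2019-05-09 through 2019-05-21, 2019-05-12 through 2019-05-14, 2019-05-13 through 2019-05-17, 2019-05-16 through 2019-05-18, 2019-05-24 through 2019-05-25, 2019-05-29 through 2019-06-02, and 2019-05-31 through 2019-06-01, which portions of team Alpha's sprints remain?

2019-05-07 through 2019-05-08, 2019-05-22 through 2019-05-23, 2019-05-26 through 2019-05-28, 2019-06-03 through 2019-06-03

A, merged: 2019-05-07 through 2019-05-16, 2019-05-20 through 2019-06-03.
B, merged: 2019-05-09 through 2019-05-21, 2019-05-24 through 2019-05-25, 2019-05-29 through 2019-06-02.
2019-05-07 through 2019-05-16 \ B = 2019-05-07 through 2019-05-08.
2019-05-20 through 2019-06-03 \ B = 2019-05-22 through 2019-05-23, 2019-05-26 through 2019-05-28, 2019-06-03 through 2019-06-03.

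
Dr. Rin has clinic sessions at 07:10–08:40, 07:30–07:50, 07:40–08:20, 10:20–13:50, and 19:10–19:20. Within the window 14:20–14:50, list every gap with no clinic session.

14:20–14:50

After merging, the occupied span is 07:10–08:40, 10:20–13:50, 19:10–19:20.
Gaps within 14:20–14:50: 14:20–14:50.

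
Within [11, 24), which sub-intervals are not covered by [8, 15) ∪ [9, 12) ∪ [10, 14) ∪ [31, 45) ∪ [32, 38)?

[15, 24)

After merging, the occupied span is [8, 15), [31, 45).
Uncovered inside [11, 24): [15, 24).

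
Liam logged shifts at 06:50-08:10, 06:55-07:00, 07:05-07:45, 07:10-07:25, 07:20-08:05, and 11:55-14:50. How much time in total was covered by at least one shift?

Merged: 06:50–08:10, 11:55–14:50.
Lengths: 1 h 20 min + 2 h 55 min = 4 h 15 min.

4 h 15 min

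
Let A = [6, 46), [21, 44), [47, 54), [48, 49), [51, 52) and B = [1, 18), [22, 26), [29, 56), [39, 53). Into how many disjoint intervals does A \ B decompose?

First set merges to [6, 46), [47, 54).
Second set merges to [1, 18), [22, 26), [29, 56).
A \ B = [18, 22), [26, 29).
That is 2 disjoint pieces.

2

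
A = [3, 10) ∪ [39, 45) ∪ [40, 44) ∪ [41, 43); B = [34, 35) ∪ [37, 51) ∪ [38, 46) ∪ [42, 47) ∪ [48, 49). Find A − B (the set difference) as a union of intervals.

[3, 10)

A, merged: [3, 10), [39, 45).
B, merged: [34, 35), [37, 51).
[3, 10): nothing removed.
[39, 45): entirely removed.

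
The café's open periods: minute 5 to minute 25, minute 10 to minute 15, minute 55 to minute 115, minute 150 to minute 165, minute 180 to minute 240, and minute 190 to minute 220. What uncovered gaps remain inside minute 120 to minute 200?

The merged coverage is minute 5 to minute 25, minute 55 to minute 115, minute 150 to minute 165, minute 180 to minute 240.
Gaps within minute 120 to minute 200: minute 120 to minute 150, minute 165 to minute 180.

minute 120 to minute 150, minute 165 to minute 180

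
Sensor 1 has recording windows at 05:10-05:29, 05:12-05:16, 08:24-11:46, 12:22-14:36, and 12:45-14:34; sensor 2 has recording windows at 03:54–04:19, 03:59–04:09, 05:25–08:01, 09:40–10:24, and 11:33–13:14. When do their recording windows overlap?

First set merges to 05:10-05:29, 08:24-11:46, 12:22-14:36.
Second set merges to 03:54-04:19, 05:25-08:01, 09:40-10:24, 11:33-13:14.
05:10-05:29 ∩ B → 05:25-05:29.
08:24-11:46 ∩ B → 09:40-10:24, 11:33-11:46.
12:22-14:36 ∩ B → 12:22-13:14.

05:25-05:29, 09:40-10:24, 11:33-11:46, 12:22-13:14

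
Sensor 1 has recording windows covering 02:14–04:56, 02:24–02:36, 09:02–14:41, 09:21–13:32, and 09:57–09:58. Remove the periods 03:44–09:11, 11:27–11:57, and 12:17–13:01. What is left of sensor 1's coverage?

02:14–03:44, 09:11–11:27, 11:57–12:17, 13:01–14:41

Merge the first list: 02:14–04:56, 09:02–14:41.
02:14–04:56 minus B → 02:14–03:44.
09:02–14:41 minus B → 09:11–11:27, 11:57–12:17, 13:01–14:41.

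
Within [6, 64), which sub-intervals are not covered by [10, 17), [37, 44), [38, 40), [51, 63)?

[6, 10) ∪ [17, 37) ∪ [44, 51) ∪ [63, 64)

Covered (merged): [10, 17), [37, 44), [51, 63).
Uncovered inside [6, 64): [6, 10), [17, 37), [44, 51), [63, 64).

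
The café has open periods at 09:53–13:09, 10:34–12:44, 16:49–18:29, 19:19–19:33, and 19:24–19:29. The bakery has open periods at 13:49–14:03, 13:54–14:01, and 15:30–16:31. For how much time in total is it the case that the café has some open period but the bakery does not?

A, merged: 09:53-13:09, 16:49-18:29, 19:19-19:33.
B, merged: 13:49-14:03, 15:30-16:31.
A \ B = 09:53-13:09, 16:49-18:29, 19:19-19:33.
Total: 3 h 16 min + 1 h 40 min + 14 min = 5 h 10 min.

5 h 10 min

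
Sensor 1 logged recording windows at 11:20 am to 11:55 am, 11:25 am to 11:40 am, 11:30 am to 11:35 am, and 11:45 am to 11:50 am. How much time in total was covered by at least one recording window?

Merged: 11:20 am–11:55 am.
Length: 35 min.

35 min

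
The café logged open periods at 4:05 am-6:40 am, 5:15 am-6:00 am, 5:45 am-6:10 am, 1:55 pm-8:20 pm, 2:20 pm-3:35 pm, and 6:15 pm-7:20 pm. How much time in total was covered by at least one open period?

Merged: 4:05 am-6:40 am, 1:55 pm-8:20 pm.
Lengths: 2 h 35 min + 6 h 25 min = 9 h.

9 h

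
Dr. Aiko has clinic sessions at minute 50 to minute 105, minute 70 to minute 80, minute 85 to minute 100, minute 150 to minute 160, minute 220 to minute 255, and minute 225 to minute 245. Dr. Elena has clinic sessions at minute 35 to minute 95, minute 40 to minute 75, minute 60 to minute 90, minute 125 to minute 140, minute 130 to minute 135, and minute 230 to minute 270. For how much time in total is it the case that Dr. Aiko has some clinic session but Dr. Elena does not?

30 minutes

Merge the first list: minute 50 to minute 105, minute 150 to minute 160, minute 220 to minute 255.
Merge the second list: minute 35 to minute 95, minute 125 to minute 140, minute 230 to minute 270.
A \ B = minute 95 to minute 105, minute 150 to minute 160, minute 220 to minute 230.
Total: 10 minutes + 10 minutes + 10 minutes = 30 minutes.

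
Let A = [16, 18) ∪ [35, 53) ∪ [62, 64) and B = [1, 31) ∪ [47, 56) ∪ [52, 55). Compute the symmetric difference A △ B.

[1, 16) ∪ [18, 31) ∪ [35, 47) ∪ [53, 56) ∪ [62, 64)

B, merged: [1, 31), [47, 56).
A \ B = [35, 47), [62, 64).
B \ A = [1, 16), [18, 31), [53, 56).
Union of the two gives the symmetric difference.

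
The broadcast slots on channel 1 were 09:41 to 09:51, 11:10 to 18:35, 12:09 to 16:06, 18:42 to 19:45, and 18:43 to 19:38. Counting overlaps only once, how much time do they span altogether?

Merged: 09:41–09:51, 11:10–18:35, 18:42–19:45.
Lengths: 10 min + 7 h 25 min + 1 h 3 min = 8 h 38 min.

8 h 38 min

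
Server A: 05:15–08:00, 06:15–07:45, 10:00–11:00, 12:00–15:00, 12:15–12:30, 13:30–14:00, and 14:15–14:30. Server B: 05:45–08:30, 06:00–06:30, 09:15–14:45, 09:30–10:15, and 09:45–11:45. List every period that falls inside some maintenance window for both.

05:45–08:00, 10:00–11:00, 12:00–14:45

A, merged: 05:15–08:00, 10:00–11:00, 12:00–15:00.
B, merged: 05:45–08:30, 09:15–14:45.
05:15–08:00 ∩ B → 05:45–08:00.
10:00–11:00 ∩ B → 10:00–11:00.
12:00–15:00 ∩ B → 12:00–14:45.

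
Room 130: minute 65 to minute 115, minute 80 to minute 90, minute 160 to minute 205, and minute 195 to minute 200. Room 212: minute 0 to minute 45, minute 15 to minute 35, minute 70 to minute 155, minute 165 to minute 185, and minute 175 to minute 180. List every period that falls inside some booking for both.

minute 70 to minute 115, minute 165 to minute 185

First set merges to minute 65 to minute 115, minute 160 to minute 205.
Second set merges to minute 0 to minute 45, minute 70 to minute 155, minute 165 to minute 185.
minute 65 to minute 115 ∩ B → minute 70 to minute 115.
minute 160 to minute 205 ∩ B → minute 165 to minute 185.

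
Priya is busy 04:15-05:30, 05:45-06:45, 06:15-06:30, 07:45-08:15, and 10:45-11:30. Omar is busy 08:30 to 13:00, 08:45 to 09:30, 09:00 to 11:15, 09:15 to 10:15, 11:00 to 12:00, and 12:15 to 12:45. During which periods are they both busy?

A, merged: 04:15–05:30, 05:45–06:45, 07:45–08:15, 10:45–11:30.
B, merged: 08:30–13:00.
04:15–05:30 meets no B interval.
05:45–06:45 meets no B interval.
07:45–08:15 meets no B interval.
10:45–11:30 ∩ B → 10:45–11:30.

10:45–11:30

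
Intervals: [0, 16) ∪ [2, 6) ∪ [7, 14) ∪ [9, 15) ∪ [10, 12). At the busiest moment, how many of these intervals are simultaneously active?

4

Sweep endpoints in order; track running count of active intervals.
Peak of 4 reached at 10.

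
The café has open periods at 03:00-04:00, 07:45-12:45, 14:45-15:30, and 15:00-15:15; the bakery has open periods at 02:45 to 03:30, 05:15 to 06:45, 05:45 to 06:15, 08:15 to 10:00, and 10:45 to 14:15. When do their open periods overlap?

03:00–03:30, 08:15–10:00, 10:45–12:45

First set merges to 03:00–04:00, 07:45–12:45, 14:45–15:30.
Second set merges to 02:45–03:30, 05:15–06:45, 08:15–10:00, 10:45–14:15.
03:00–04:00 ∩ B → 03:00–03:30.
07:45–12:45 ∩ B → 08:15–10:00, 10:45–12:45.
14:45–15:30 meets no B interval.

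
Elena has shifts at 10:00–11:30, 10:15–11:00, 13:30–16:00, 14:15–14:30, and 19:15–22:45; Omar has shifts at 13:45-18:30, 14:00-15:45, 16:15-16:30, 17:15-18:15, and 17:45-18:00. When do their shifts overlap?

First set merges to 10:00-11:30, 13:30-16:00, 19:15-22:45.
Second set merges to 13:45-18:30.
10:00-11:30 falls entirely outside B.
13:30-16:00 overlaps B on 13:45-16:00.
19:15-22:45 falls entirely outside B.

13:45-16:00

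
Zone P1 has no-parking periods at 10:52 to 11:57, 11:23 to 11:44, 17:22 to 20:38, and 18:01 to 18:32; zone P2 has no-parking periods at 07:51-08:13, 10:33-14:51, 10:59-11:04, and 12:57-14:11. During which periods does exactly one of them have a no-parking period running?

Merge the first list: 10:52–11:57, 17:22–20:38.
Merge the second list: 07:51–08:13, 10:33–14:51.
A but not B: 17:22–20:38.
B but not A: 07:51–08:13, 10:33–10:52, 11:57–14:51.
Combining gives A △ B.

07:51–08:13, 10:33–10:52, 11:57–14:51, 17:22–20:38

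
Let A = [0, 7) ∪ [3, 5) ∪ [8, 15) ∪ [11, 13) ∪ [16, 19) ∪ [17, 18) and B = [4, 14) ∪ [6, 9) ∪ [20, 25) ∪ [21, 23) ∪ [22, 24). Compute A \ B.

[0, 4) ∪ [14, 15) ∪ [16, 19)

A, merged: [0, 7), [8, 15), [16, 19).
B, merged: [4, 14), [20, 25).
[0, 7) with B removed leaves [0, 4).
[8, 15) with B removed leaves [14, 15).
[16, 19) is untouched.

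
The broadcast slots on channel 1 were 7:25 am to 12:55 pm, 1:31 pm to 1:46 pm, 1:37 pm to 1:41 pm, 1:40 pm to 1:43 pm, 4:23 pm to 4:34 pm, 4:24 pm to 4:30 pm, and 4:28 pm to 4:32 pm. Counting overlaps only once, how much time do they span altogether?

5 h 56 min

Merged: 7:25 am–12:55 pm, 1:31 pm–1:46 pm, 4:23 pm–4:34 pm.
Lengths: 5 h 30 min + 15 min + 11 min = 5 h 56 min.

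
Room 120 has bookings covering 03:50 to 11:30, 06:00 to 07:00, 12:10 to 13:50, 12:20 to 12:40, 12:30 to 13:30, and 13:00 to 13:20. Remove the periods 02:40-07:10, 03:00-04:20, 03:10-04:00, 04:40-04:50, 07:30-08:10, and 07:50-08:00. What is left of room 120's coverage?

07:10–07:30, 08:10–11:30, 12:10–13:50

A, merged: 03:50–11:30, 12:10–13:50.
B, merged: 02:40–07:10, 07:30–08:10.
03:50–11:30 \ B = 07:10–07:30, 08:10–11:30.
12:10–13:50: nothing removed.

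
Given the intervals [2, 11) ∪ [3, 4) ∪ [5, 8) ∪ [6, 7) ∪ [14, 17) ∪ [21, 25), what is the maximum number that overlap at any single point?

At 6, 3 of the intervals are simultaneously active.
No point has more.

3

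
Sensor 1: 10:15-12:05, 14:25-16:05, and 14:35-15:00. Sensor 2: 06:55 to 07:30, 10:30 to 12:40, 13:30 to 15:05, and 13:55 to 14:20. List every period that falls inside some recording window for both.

A, merged: 10:15–12:05, 14:25–16:05.
B, merged: 06:55–07:30, 10:30–12:40, 13:30–15:05.
10:15–12:05 ∩ B → 10:30–12:05.
14:25–16:05 ∩ B → 14:25–15:05.

10:30–12:05, 14:25–15:05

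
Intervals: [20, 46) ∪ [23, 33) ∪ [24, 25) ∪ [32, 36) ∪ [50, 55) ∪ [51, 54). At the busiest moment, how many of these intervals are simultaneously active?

At 24, 3 of the intervals are simultaneously active.
No point has more.

3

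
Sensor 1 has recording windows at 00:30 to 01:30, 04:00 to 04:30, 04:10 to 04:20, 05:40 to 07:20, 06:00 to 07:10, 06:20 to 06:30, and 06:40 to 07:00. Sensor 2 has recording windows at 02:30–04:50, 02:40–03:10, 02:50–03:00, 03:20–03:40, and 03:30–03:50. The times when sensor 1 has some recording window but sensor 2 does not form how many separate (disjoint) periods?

Merge the first list: 00:30-01:30, 04:00-04:30, 05:40-07:20.
Merge the second list: 02:30-04:50.
A \ B = 00:30-01:30, 05:40-07:20.
That is 2 disjoint pieces.

2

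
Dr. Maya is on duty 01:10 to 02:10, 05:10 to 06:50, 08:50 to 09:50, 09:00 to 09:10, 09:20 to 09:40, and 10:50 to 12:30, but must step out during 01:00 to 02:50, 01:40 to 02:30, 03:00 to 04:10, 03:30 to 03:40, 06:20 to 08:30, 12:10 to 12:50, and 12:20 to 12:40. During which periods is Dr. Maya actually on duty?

05:10–06:20, 08:50–09:50, 10:50–12:10

A, merged: 01:10–02:10, 05:10–06:50, 08:50–09:50, 10:50–12:30.
B, merged: 01:00–02:50, 03:00–04:10, 06:20–08:30, 12:10–12:50.
01:10–02:10: entirely removed.
05:10–06:50 \ B = 05:10–06:20.
08:50–09:50: nothing removed.
10:50–12:30 \ B = 10:50–12:10.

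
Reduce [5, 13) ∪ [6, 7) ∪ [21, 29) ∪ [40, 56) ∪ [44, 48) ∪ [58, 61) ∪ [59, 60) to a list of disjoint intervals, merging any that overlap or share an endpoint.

[6, 7) overlaps/touches [5, 13) → extend to [5, 13).
[21, 29) is disjoint → start new block.
[40, 56) is disjoint → start new block.
[44, 48) overlaps/touches [40, 56) → extend to [40, 56).
[58, 61) is disjoint → start new block.
[59, 60) overlaps/touches [58, 61) → extend to [58, 61).

[5, 13) ∪ [21, 29) ∪ [40, 56) ∪ [58, 61)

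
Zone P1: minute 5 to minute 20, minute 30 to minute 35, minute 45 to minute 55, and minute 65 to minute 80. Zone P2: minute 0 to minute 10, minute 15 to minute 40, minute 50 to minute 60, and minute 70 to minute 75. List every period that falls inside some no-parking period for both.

minute 5 to minute 20 overlaps B on minute 5 to minute 10, minute 15 to minute 20.
minute 30 to minute 35 overlaps B on minute 30 to minute 35.
minute 45 to minute 55 overlaps B on minute 50 to minute 55.
minute 65 to minute 80 overlaps B on minute 70 to minute 75.

minute 5 to minute 10, minute 15 to minute 20, minute 30 to minute 35, minute 50 to minute 55, minute 70 to minute 75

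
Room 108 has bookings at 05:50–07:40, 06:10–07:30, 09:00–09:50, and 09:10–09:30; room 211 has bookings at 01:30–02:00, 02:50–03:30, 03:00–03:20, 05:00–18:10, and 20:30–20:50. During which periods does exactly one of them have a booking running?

01:30-02:00, 02:50-03:30, 05:00-05:50, 07:40-09:00, 09:50-18:10, 20:30-20:50

First set merges to 05:50-07:40, 09:00-09:50.
Second set merges to 01:30-02:00, 02:50-03:30, 05:00-18:10, 20:30-20:50.
A \ B = none.
B \ A = 01:30-02:00, 02:50-03:30, 05:00-05:50, 07:40-09:00, 09:50-18:10, 20:30-20:50.
Union of the two gives the symmetric difference.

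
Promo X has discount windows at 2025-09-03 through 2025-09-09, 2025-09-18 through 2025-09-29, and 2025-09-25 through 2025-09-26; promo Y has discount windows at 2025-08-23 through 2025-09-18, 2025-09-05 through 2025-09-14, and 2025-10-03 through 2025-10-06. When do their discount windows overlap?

Merge the first list: 2025-09-03 through 2025-09-09, 2025-09-18 through 2025-09-29.
Merge the second list: 2025-08-23 through 2025-09-18, 2025-10-03 through 2025-10-06.
2025-09-03 through 2025-09-09 meets the second set on 2025-09-03 through 2025-09-09.
2025-09-18 through 2025-09-29 meets the second set on 2025-09-18 through 2025-09-18.

2025-09-03 through 2025-09-09, 2025-09-18 through 2025-09-18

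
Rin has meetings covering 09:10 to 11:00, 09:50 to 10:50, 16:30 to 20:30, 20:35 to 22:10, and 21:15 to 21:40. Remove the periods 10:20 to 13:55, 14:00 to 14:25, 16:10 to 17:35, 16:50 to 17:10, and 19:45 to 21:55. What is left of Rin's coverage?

09:10–10:20, 17:35–19:45, 21:55–22:10

First set merges to 09:10–11:00, 16:30–20:30, 20:35–22:10.
Second set merges to 10:20–13:55, 14:00–14:25, 16:10–17:35, 19:45–21:55.
09:10–11:00 \ B = 09:10–10:20.
16:30–20:30 \ B = 17:35–19:45.
20:35–22:10 \ B = 21:55–22:10.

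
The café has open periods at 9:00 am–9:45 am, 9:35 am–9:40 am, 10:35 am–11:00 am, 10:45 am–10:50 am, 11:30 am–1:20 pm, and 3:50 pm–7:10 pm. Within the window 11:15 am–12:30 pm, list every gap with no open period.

The merged coverage is 9:00 am-9:45 am, 10:35 am-11:00 am, 11:30 am-1:20 pm, 3:50 pm-7:10 pm.
Complement within 11:15 am-12:30 pm: 11:15 am-11:30 am.

11:15 am-11:30 am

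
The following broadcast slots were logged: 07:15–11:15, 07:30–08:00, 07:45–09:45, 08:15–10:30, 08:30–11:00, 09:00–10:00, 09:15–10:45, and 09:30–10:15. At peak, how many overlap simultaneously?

Walk the sorted start/end points keeping a running depth.
The depth first hits 7 at 09:30.

7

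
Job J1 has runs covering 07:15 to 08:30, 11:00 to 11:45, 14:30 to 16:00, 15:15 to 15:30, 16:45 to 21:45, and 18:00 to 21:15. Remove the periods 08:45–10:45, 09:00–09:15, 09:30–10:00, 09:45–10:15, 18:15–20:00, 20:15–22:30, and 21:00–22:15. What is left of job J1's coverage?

07:15-08:30, 11:00-11:45, 14:30-16:00, 16:45-18:15, 20:00-20:15

First set merges to 07:15-08:30, 11:00-11:45, 14:30-16:00, 16:45-21:45.
Second set merges to 08:45-10:45, 18:15-20:00, 20:15-22:30.
07:15-08:30 is untouched.
11:00-11:45 is untouched.
14:30-16:00 is untouched.
16:45-21:45 with B removed leaves 16:45-18:15, 20:00-20:15.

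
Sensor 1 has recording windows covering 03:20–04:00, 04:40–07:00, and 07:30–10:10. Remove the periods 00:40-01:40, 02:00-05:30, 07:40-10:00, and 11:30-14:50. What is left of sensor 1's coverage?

05:30–07:00, 07:30–07:40, 10:00–10:10

03:20–04:00 lies entirely inside B → drops out.
04:40–07:00 with B removed leaves 05:30–07:00.
07:30–10:10 with B removed leaves 07:30–07:40, 10:00–10:10.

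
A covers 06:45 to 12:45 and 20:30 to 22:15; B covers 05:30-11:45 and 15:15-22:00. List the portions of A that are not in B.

11:45–12:45, 22:00–22:15

06:45–12:45 minus B → 11:45–12:45.
20:30–22:15 minus B → 22:00–22:15.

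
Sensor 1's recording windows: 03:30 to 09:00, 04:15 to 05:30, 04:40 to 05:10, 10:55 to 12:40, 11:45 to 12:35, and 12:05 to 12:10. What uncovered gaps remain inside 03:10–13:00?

The merged coverage is 03:30–09:00, 10:55–12:40.
Uncovered inside 03:10–13:00: 03:10–03:30, 09:00–10:55, 12:40–13:00.

03:10–03:30, 09:00–10:55, 12:40–13:00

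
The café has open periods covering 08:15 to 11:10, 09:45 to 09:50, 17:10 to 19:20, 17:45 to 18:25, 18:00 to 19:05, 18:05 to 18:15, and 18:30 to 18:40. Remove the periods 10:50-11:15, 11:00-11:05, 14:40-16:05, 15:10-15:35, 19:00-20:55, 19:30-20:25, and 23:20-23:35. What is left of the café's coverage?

A, merged: 08:15–11:10, 17:10–19:20.
B, merged: 10:50–11:15, 14:40–16:05, 19:00–20:55, 23:20–23:35.
08:15–11:10 minus B → 08:15–10:50.
17:10–19:20 minus B → 17:10–19:00.

08:15–10:50, 17:10–19:00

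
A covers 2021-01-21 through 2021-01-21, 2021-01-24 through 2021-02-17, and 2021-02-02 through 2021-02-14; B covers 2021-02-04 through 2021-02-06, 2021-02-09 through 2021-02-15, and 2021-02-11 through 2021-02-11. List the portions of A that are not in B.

2021-01-21 through 2021-01-21, 2021-01-24 through 2021-02-03, 2021-02-07 through 2021-02-08, 2021-02-16 through 2021-02-17

A, merged: 2021-01-21 through 2021-01-21, 2021-01-24 through 2021-02-17.
B, merged: 2021-02-04 through 2021-02-06, 2021-02-09 through 2021-02-15.
2021-01-21 through 2021-01-21: nothing removed.
2021-01-24 through 2021-02-17 \ B = 2021-01-24 through 2021-02-03, 2021-02-07 through 2021-02-08, 2021-02-16 through 2021-02-17.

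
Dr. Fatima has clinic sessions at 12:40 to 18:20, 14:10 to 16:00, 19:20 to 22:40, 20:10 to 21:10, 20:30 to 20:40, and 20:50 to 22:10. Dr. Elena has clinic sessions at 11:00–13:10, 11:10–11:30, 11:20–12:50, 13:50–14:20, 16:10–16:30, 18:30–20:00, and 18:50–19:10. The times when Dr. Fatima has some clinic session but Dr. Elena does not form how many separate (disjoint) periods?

First set merges to 12:40-18:20, 19:20-22:40.
Second set merges to 11:00-13:10, 13:50-14:20, 16:10-16:30, 18:30-20:00.
A \ B = 13:10-13:50, 14:20-16:10, 16:30-18:20, 20:00-22:40.
That is 4 disjoint pieces.

4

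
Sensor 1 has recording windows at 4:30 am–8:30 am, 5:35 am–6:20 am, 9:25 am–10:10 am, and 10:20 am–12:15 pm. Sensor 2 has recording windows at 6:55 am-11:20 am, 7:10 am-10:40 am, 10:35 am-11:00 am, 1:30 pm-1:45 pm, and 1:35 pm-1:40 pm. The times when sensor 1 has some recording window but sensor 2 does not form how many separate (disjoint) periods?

Merge the first list: 4:30 am–8:30 am, 9:25 am–10:10 am, 10:20 am–12:15 pm.
Merge the second list: 6:55 am–11:20 am, 1:30 pm–1:45 pm.
A \ B = 4:30 am–6:55 am, 11:20 am–12:15 pm.
That is 2 disjoint pieces.

2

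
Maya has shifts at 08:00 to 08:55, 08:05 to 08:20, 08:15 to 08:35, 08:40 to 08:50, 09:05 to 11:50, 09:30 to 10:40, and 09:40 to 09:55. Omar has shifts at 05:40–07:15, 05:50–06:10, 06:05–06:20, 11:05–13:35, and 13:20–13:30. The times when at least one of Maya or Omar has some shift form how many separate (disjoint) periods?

3

First set merges to 08:00-08:55, 09:05-11:50.
Second set merges to 05:40-07:15, 11:05-13:35.
A ∪ B = 05:40-07:15, 08:00-08:55, 09:05-13:35.
That is 3 disjoint pieces.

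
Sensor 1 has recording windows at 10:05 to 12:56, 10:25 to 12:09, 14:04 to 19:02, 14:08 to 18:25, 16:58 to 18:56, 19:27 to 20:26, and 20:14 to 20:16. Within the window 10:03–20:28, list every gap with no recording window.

The merged coverage is 10:05–12:56, 14:04–19:02, 19:27–20:26.
Gaps within 10:03–20:28: 10:03–10:05, 12:56–14:04, 19:02–19:27, 20:26–20:28.

10:03–10:05, 12:56–14:04, 19:02–19:27, 20:26–20:28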